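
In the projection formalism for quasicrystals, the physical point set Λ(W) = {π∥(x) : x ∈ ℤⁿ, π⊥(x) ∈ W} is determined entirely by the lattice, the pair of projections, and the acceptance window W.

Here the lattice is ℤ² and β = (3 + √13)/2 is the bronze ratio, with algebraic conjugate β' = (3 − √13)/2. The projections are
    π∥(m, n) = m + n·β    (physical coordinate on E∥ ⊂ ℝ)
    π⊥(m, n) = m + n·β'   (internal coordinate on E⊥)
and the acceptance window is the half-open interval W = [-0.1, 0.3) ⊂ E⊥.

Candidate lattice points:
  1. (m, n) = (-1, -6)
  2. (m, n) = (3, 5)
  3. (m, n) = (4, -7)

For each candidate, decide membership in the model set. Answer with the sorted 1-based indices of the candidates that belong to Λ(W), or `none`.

none

Compute β' = (3−√13)/2 = -0.302776, so π⊥(m,n) = m -0.302776·n.
[1] lift (-1,-6): star map gives 0.816654; window check -0.1 ≤ 0.816654 < 0.3 is false → out
[2] lift (3,5): star map gives 1.486122; window check -0.1 ≤ 1.486122 < 0.3 is false → out
[3] lift (4,-7): star map gives 6.119429; window check -0.1 ≤ 6.119429 < 0.3 is false → out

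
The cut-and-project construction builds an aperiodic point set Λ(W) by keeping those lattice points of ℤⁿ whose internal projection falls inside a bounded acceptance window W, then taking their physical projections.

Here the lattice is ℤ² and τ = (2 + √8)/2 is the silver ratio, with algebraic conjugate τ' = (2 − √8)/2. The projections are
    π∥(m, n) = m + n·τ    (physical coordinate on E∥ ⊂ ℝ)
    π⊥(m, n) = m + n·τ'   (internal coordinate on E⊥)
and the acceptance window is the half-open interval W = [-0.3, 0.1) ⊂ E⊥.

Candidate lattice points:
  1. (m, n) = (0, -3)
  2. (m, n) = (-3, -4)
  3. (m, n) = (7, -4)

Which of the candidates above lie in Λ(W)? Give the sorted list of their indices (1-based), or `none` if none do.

Compute τ' = (2−√8)/2 = -0.414214, so π⊥(m,n) = m -0.414214·n.
[1] lift (0,-3): star map gives 1.242641; window check -0.3 ≤ 1.242641 < 0.1 is false → out
[2] lift (-3,-4): star map gives -1.343146; window check -0.3 ≤ -1.343146 < 0.1 is false → out
[3] lift (7,-4): star map gives 8.656854; window check -0.3 ≤ 8.656854 < 0.1 is false → out

none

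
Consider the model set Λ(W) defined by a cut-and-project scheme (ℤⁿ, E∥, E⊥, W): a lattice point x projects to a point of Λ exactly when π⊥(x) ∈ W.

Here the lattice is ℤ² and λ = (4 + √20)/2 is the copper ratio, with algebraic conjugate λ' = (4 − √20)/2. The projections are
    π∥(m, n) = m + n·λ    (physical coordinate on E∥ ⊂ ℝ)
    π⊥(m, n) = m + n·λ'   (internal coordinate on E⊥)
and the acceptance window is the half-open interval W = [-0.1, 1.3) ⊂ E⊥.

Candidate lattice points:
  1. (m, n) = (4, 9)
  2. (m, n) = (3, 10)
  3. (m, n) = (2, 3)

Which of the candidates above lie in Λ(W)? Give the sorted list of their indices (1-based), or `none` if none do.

Numerically λ ≈ 4.2361 and λ' = −1/λ ≈ -0.2361.
#1 (4,9): internal coord 4 + (9)·λ' = +1.8754; +1.8754 ∉ [-0.1, 1.3) → out
#2 (3,10): internal coord 3 + (10)·λ' = +0.6393; +0.6393 ∈ [-0.1, 1.3) → IN Λ
#3 (2,3): internal coord 2 + (3)·λ' = +1.2918; +1.2918 ∈ [-0.1, 1.3) → IN Λ

2, 3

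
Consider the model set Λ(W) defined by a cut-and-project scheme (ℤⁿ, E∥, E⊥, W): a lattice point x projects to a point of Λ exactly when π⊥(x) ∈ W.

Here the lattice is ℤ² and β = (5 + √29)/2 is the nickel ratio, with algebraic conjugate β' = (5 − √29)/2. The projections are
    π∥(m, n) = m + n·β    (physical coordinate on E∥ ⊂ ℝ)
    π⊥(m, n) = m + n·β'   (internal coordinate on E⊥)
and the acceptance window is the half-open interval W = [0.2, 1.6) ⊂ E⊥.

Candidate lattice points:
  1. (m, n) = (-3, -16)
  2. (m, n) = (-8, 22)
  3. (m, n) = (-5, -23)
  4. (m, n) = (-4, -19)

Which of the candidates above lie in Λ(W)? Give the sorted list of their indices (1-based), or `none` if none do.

none

Numerically β ≈ 5.192582 and β' = −1/β ≈ -0.192582.
candidate 1: (m,n)=(-3,-16) → π∥ = -3-16·β ≈ -86.081318, π⊥ = -3-16·β' ≈ 0.081318 ∉ [0.2, 1.6) ⇒ out
candidate 2: (m,n)=(-8,22) → π∥ = -8+22·β ≈ 106.236813, π⊥ = -8+22·β' ≈ -12.236813 ∉ [0.2, 1.6) ⇒ out
candidate 3: (m,n)=(-5,-23) → π∥ = -5-23·β ≈ -124.429395, π⊥ = -5-23·β' ≈ -0.570605 ∉ [0.2, 1.6) ⇒ out
candidate 4: (m,n)=(-4,-19) → π∥ = -4-19·β ≈ -102.659066, π⊥ = -4-19·β' ≈ -0.340934 ∉ [0.2, 1.6) ⇒ out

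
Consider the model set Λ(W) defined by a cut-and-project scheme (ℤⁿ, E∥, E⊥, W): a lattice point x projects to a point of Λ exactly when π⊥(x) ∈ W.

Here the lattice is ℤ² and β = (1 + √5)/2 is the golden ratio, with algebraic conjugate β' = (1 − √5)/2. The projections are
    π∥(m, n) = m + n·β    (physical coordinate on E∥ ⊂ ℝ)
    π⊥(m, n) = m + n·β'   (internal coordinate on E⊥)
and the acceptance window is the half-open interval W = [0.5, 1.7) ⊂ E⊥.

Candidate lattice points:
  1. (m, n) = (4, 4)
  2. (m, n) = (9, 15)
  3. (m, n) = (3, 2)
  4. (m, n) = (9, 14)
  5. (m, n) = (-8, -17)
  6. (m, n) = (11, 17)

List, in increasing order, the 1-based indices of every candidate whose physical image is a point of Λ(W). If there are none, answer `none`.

Compute β' = (1−√5)/2 = -0.6180, so π⊥(m,n) = m -0.6180·n.
candidate 1: (m,n)=(4,4) → π∥ = 4+4·β ≈ 10.4721, π⊥ = 4+4·β' ≈ 1.5279 ∈ [0.5, 1.7) ⇒ IN Λ
candidate 2: (m,n)=(9,15) → π∥ = 9+15·β ≈ 33.2705, π⊥ = 9+15·β' ≈ -0.2705 ∉ [0.5, 1.7) ⇒ out
candidate 3: (m,n)=(3,2) → π∥ = 3+2·β ≈ 6.2361, π⊥ = 3+2·β' ≈ 1.7639 ∉ [0.5, 1.7) ⇒ out
candidate 4: (m,n)=(9,14) → π∥ = 9+14·β ≈ 31.6525, π⊥ = 9+14·β' ≈ 0.3475 ∉ [0.5, 1.7) ⇒ out
candidate 5: (m,n)=(-8,-17) → π∥ = -8-17·β ≈ -35.5066, π⊥ = -8-17·β' ≈ 2.5066 ∉ [0.5, 1.7) ⇒ out
candidate 6: (m,n)=(11,17) → π∥ = 11+17·β ≈ 38.5066, π⊥ = 11+17·β' ≈ 0.4934 ∉ [0.5, 1.7) ⇒ out

1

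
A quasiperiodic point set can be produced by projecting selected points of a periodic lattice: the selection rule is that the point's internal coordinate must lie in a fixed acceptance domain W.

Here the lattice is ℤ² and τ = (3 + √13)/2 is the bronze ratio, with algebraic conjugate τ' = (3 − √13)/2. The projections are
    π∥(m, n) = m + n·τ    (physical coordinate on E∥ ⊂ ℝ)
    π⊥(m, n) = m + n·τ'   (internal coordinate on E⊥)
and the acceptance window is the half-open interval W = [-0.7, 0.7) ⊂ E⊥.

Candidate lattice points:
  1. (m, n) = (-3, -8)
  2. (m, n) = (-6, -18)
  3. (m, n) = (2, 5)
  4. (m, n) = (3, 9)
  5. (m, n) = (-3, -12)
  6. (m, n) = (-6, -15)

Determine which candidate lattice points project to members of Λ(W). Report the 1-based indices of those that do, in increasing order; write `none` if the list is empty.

1, 2, 3, 4, 5

Compute τ' = (3−√13)/2 = -0.3028, so π⊥(m,n) = m -0.3028·n.
[1] lift (-3,-8): star map gives -0.5778; window check -0.7 ≤ -0.5778 < 0.7 is true → IN Λ
[2] lift (-6,-18): star map gives -0.5500; window check -0.7 ≤ -0.5500 < 0.7 is true → IN Λ
[3] lift (2,5): star map gives 0.4861; window check -0.7 ≤ 0.4861 < 0.7 is true → IN Λ
[4] lift (3,9): star map gives 0.2750; window check -0.7 ≤ 0.2750 < 0.7 is true → IN Λ
[5] lift (-3,-12): star map gives 0.6333; window check -0.7 ≤ 0.6333 < 0.7 is true → IN Λ
[6] lift (-6,-15): star map gives -1.4584; window check -0.7 ≤ -1.4584 < 0.7 is false → out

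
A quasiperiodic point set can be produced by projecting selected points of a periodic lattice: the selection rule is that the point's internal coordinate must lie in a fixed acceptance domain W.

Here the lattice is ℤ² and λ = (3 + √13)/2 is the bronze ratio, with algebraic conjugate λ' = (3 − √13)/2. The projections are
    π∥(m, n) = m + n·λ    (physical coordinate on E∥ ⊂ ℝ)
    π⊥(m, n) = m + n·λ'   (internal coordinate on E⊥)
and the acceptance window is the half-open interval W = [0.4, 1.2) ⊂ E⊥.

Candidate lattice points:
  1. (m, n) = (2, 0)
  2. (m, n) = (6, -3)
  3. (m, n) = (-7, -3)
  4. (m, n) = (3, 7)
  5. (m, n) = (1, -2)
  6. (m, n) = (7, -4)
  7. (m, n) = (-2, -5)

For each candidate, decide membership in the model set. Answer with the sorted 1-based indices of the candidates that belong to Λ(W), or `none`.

Compute λ' = (3−√13)/2 = -0.302776, so π⊥(m,n) = m -0.302776·n.
#1 (2,0): internal coord 2 + (0)·λ' = +2.000000; +2.000000 ∉ [0.4, 1.2) → out
#2 (6,-3): internal coord 6 + (-3)·λ' = +6.908327; +6.908327 ∉ [0.4, 1.2) → out
#3 (-7,-3): internal coord -7 + (-3)·λ' = -6.091673; -6.091673 ∉ [0.4, 1.2) → out
#4 (3,7): internal coord 3 + (7)·λ' = +0.880571; +0.880571 ∈ [0.4, 1.2) → IN Λ
#5 (1,-2): internal coord 1 + (-2)·λ' = +1.605551; +1.605551 ∉ [0.4, 1.2) → out
#6 (7,-4): internal coord 7 + (-4)·λ' = +8.211103; +8.211103 ∉ [0.4, 1.2) → out
#7 (-2,-5): internal coord -2 + (-5)·λ' = -0.486122; -0.486122 ∉ [0.4, 1.2) → out

4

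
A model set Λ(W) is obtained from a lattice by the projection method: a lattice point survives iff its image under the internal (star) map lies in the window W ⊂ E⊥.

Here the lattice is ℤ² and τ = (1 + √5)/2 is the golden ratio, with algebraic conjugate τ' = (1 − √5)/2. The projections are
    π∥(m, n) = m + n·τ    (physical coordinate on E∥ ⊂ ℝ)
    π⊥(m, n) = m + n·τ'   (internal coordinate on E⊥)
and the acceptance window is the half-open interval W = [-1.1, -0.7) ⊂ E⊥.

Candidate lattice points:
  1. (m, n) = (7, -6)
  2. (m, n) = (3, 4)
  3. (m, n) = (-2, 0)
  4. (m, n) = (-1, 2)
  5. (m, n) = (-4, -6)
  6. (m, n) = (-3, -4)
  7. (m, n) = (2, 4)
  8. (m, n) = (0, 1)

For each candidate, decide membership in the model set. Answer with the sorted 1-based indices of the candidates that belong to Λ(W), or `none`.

none

Numerically τ ≈ 1.6180 and τ' = −1/τ ≈ -0.6180.
candidate 1: (m,n)=(7,-6) → π∥ = 7-6·τ ≈ -2.7082, π⊥ = 7-6·τ' ≈ 10.7082 ∉ [-1.1, -0.7) ⇒ out
candidate 2: (m,n)=(3,4) → π∥ = 3+4·τ ≈ 9.4721, π⊥ = 3+4·τ' ≈ 0.5279 ∉ [-1.1, -0.7) ⇒ out
candidate 3: (m,n)=(-2,0) → π∥ = -2+0·τ ≈ -2.0000, π⊥ = -2+0·τ' ≈ -2.0000 ∉ [-1.1, -0.7) ⇒ out
candidate 4: (m,n)=(-1,2) → π∥ = -1+2·τ ≈ 2.2361, π⊥ = -1+2·τ' ≈ -2.2361 ∉ [-1.1, -0.7) ⇒ out
candidate 5: (m,n)=(-4,-6) → π∥ = -4-6·τ ≈ -13.7082, π⊥ = -4-6·τ' ≈ -0.2918 ∉ [-1.1, -0.7) ⇒ out
candidate 6: (m,n)=(-3,-4) → π∥ = -3-4·τ ≈ -9.4721, π⊥ = -3-4·τ' ≈ -0.5279 ∉ [-1.1, -0.7) ⇒ out
candidate 7: (m,n)=(2,4) → π∥ = 2+4·τ ≈ 8.4721, π⊥ = 2+4·τ' ≈ -0.4721 ∉ [-1.1, -0.7) ⇒ out
candidate 8: (m,n)=(0,1) → π∥ = 0+1·τ ≈ 1.6180, π⊥ = 0+1·τ' ≈ -0.6180 ∉ [-1.1, -0.7) ⇒ out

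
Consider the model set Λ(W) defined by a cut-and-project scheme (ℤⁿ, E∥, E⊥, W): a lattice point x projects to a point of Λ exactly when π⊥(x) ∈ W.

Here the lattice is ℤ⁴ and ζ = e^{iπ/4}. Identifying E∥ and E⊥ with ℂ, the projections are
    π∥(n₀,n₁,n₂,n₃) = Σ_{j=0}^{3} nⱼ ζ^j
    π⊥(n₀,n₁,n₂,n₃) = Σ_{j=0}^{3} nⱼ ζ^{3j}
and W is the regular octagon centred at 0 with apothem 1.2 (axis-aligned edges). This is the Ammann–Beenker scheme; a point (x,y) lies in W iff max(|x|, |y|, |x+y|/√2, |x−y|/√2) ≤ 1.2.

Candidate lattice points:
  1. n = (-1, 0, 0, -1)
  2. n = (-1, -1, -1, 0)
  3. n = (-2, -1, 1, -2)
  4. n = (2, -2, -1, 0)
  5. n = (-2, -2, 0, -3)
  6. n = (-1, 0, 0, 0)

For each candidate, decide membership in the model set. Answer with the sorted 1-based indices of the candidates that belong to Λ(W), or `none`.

2, 6

π⊥(n) = n₀ + n₁ζ³ + n₂ζ⁶ + n₃ζ⁹ where ζ = e^{iπ/4}.
#1 (-1, 0, 0, -1): internal (-1.7071, -0.7071); octagon support 1.7071 vs apothem 1.2 → ∉ W
#2 (-1, -1, -1, 0): internal (-0.2929, 0.2929); octagon support 0.4142 vs apothem 1.2 → ∈ W
#3 (-2, -1, 1, -2): internal (-2.7071, -3.1213); octagon support 4.1213 vs apothem 1.2 → ∉ W
#4 (2, -2, -1, 0): internal (3.4142, -0.4142); octagon support 3.4142 vs apothem 1.2 → ∉ W
#5 (-2, -2, 0, -3): internal (-2.7071, -3.5355); octagon support 4.4142 vs apothem 1.2 → ∉ W
#6 (-1, 0, 0, 0): internal (-1.0000, 0.0000); octagon support 1.0000 vs apothem 1.2 → ∈ W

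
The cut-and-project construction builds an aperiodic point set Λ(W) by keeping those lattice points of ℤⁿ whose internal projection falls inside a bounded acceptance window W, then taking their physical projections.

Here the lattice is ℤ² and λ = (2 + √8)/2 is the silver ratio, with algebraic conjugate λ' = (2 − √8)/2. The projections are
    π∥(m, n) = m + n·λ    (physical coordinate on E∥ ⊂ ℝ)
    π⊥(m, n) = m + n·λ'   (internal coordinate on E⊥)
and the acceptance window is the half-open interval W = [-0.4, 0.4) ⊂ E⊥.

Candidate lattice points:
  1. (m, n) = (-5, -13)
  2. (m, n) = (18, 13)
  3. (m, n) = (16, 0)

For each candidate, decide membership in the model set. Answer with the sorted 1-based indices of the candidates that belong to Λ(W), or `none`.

λ' = (2−√8)/2 ≈ -0.4142.
#1 (-5,-13): internal coord -5 + (-13)·λ' = +0.3848; +0.3848 ∈ [-0.4, 0.4) → IN Λ
#2 (18,13): internal coord 18 + (13)·λ' = +12.6152; +12.6152 ∉ [-0.4, 0.4) → out
#3 (16,0): internal coord 16 + (0)·λ' = +16.0000; +16.0000 ∉ [-0.4, 0.4) → out

1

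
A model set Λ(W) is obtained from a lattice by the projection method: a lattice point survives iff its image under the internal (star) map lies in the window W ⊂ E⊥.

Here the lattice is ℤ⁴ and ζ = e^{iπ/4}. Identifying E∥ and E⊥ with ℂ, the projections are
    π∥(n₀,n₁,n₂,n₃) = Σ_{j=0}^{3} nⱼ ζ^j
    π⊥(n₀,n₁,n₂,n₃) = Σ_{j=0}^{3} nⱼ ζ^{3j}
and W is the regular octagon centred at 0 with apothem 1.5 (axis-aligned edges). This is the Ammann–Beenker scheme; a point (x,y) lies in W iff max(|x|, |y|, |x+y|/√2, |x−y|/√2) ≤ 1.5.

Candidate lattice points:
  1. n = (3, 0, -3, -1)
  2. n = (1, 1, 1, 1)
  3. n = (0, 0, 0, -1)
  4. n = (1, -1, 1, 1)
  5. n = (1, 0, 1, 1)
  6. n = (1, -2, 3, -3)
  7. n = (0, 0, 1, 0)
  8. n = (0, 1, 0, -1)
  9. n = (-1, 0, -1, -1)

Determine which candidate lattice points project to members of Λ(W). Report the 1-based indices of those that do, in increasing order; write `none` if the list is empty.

2, 3, 7, 8

π⊥(n) = n₀ + n₁ζ³ + n₂ζ⁶ + n₃ζ⁹ where ζ = e^{iπ/4}.
candidate 1: n = (3, 0, -3, -1) → π⊥ ≈ (+2.2929, +2.2929); max(|x|,|y|,|x±y|/√2) = 3.2426 > 1.5 ⇒ ∉ W
candidate 2: n = (1, 1, 1, 1) → π⊥ ≈ (+1.0000, +0.4142); max(|x|,|y|,|x±y|/√2) = 1.0000 ≤ 1.5 ⇒ ∈ W
candidate 3: n = (0, 0, 0, -1) → π⊥ ≈ (-0.7071, -0.7071); max(|x|,|y|,|x±y|/√2) = 1.0000 ≤ 1.5 ⇒ ∈ W
candidate 4: n = (1, -1, 1, 1) → π⊥ ≈ (+2.4142, -1.0000); max(|x|,|y|,|x±y|/√2) = 2.4142 > 1.5 ⇒ ∉ W
candidate 5: n = (1, 0, 1, 1) → π⊥ ≈ (+1.7071, -0.2929); max(|x|,|y|,|x±y|/√2) = 1.7071 > 1.5 ⇒ ∉ W
candidate 6: n = (1, -2, 3, -3) → π⊥ ≈ (+0.2929, -6.5355); max(|x|,|y|,|x±y|/√2) = 6.5355 > 1.5 ⇒ ∉ W
candidate 7: n = (0, 0, 1, 0) → π⊥ ≈ (+0.0000, -1.0000); max(|x|,|y|,|x±y|/√2) = 1.0000 ≤ 1.5 ⇒ ∈ W
candidate 8: n = (0, 1, 0, -1) → π⊥ ≈ (-1.4142, +0.0000); max(|x|,|y|,|x±y|/√2) = 1.4142 ≤ 1.5 ⇒ ∈ W
candidate 9: n = (-1, 0, -1, -1) → π⊥ ≈ (-1.7071, +0.2929); max(|x|,|y|,|x±y|/√2) = 1.7071 > 1.5 ⇒ ∉ W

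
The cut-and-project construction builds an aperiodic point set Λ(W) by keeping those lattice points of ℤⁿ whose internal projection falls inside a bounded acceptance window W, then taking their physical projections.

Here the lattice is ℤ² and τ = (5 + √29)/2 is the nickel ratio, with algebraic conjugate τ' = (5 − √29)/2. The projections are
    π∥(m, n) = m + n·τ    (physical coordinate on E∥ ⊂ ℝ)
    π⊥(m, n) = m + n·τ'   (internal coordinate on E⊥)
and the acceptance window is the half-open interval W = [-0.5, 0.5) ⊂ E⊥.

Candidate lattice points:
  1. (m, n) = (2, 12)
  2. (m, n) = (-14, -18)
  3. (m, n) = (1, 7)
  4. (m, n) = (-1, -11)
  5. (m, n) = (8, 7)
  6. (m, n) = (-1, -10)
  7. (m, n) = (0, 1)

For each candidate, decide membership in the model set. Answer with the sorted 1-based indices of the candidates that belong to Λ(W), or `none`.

τ' = (5−√29)/2 ≈ -0.192582.
#1 (2,12): internal coord 2 + (12)·τ' = -0.310989; -0.310989 ∈ [-0.5, 0.5) → IN Λ
#2 (-14,-18): internal coord -14 + (-18)·τ' = -10.533517; -10.533517 ∉ [-0.5, 0.5) → out
#3 (1,7): internal coord 1 + (7)·τ' = -0.348077; -0.348077 ∈ [-0.5, 0.5) → IN Λ
#4 (-1,-11): internal coord -1 + (-11)·τ' = +1.118406; +1.118406 ∉ [-0.5, 0.5) → out
#5 (8,7): internal coord 8 + (7)·τ' = +6.651923; +6.651923 ∉ [-0.5, 0.5) → out
#6 (-1,-10): internal coord -1 + (-10)·τ' = +0.925824; +0.925824 ∉ [-0.5, 0.5) → out
#7 (0,1): internal coord 0 + (1)·τ' = -0.192582; -0.192582 ∈ [-0.5, 0.5) → IN Λ

1, 3, 7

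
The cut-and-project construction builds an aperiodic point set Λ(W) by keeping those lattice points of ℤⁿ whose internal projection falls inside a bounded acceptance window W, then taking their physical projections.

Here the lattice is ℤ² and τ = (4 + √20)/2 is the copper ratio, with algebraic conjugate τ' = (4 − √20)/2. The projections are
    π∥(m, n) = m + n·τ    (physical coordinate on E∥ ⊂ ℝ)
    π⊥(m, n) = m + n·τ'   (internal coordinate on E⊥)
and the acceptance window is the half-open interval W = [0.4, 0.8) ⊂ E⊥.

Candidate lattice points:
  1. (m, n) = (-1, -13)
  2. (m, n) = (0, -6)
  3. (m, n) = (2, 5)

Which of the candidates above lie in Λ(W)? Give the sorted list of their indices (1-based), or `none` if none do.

Numerically τ ≈ 4.2361 and τ' = −1/τ ≈ -0.2361.
#1 (-1,-13): internal coord -1 + (-13)·τ' = +2.0689; +2.0689 ∉ [0.4, 0.8) → out
#2 (0,-6): internal coord 0 + (-6)·τ' = +1.4164; +1.4164 ∉ [0.4, 0.8) → out
#3 (2,5): internal coord 2 + (5)·τ' = +0.8197; +0.8197 ∉ [0.4, 0.8) → out

none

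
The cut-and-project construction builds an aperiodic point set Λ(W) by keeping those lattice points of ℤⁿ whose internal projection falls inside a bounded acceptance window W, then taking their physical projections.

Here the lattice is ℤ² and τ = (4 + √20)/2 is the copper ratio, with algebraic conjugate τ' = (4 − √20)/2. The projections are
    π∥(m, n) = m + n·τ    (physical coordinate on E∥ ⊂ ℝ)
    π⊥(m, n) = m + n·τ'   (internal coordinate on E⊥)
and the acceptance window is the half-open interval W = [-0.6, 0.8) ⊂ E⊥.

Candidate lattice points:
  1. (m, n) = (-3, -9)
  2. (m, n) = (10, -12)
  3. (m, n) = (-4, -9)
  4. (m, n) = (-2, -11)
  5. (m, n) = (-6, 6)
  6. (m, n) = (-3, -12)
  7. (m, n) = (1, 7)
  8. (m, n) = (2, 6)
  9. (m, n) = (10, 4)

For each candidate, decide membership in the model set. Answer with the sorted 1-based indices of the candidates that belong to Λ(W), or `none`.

Numerically τ ≈ 4.2361 and τ' = −1/τ ≈ -0.2361.
candidate 1: (m,n)=(-3,-9) → π∥ = -3-9·τ ≈ -41.1246, π⊥ = -3-9·τ' ≈ -0.8754 ∉ [-0.6, 0.8) ⇒ out
candidate 2: (m,n)=(10,-12) → π∥ = 10-12·τ ≈ -40.8328, π⊥ = 10-12·τ' ≈ 12.8328 ∉ [-0.6, 0.8) ⇒ out
candidate 3: (m,n)=(-4,-9) → π∥ = -4-9·τ ≈ -42.1246, π⊥ = -4-9·τ' ≈ -1.8754 ∉ [-0.6, 0.8) ⇒ out
candidate 4: (m,n)=(-2,-11) → π∥ = -2-11·τ ≈ -48.5967, π⊥ = -2-11·τ' ≈ 0.5967 ∈ [-0.6, 0.8) ⇒ IN Λ
candidate 5: (m,n)=(-6,6) → π∥ = -6+6·τ ≈ 19.4164, π⊥ = -6+6·τ' ≈ -7.4164 ∉ [-0.6, 0.8) ⇒ out
candidate 6: (m,n)=(-3,-12) → π∥ = -3-12·τ ≈ -53.8328, π⊥ = -3-12·τ' ≈ -0.1672 ∈ [-0.6, 0.8) ⇒ IN Λ
candidate 7: (m,n)=(1,7) → π∥ = 1+7·τ ≈ 30.6525, π⊥ = 1+7·τ' ≈ -0.6525 ∉ [-0.6, 0.8) ⇒ out
candidate 8: (m,n)=(2,6) → π∥ = 2+6·τ ≈ 27.4164, π⊥ = 2+6·τ' ≈ 0.5836 ∈ [-0.6, 0.8) ⇒ IN Λ
candidate 9: (m,n)=(10,4) → π∥ = 10+4·τ ≈ 26.9443, π⊥ = 10+4·τ' ≈ 9.0557 ∉ [-0.6, 0.8) ⇒ out

4, 6, 8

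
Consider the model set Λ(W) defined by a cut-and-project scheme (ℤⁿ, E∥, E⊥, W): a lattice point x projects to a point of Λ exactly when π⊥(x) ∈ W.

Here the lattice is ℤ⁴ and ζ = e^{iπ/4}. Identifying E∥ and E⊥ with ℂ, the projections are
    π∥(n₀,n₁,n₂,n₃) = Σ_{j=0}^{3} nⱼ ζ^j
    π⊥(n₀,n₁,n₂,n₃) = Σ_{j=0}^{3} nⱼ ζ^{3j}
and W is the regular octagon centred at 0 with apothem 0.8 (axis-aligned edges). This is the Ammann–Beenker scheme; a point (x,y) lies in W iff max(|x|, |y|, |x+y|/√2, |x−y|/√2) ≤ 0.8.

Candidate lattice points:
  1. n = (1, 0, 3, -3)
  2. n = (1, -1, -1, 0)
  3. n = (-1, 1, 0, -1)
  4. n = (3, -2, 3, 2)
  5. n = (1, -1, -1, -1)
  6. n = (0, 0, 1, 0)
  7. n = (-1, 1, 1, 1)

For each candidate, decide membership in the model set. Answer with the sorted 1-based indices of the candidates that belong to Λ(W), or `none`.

π⊥(n) = n₀ + n₁ζ³ + n₂ζ⁶ + n₃ζ⁹ where ζ = e^{iπ/4}.
#1 (1, 0, 3, -3): internal (-1.121320, -5.121320); octagon support 5.121320 vs apothem 0.8 → ∉ W
#2 (1, -1, -1, 0): internal (1.707107, 0.292893); octagon support 1.707107 vs apothem 0.8 → ∉ W
#3 (-1, 1, 0, -1): internal (-2.414214, 0.000000); octagon support 2.414214 vs apothem 0.8 → ∉ W
#4 (3, -2, 3, 2): internal (5.828427, -3.000000); octagon support 6.242641 vs apothem 0.8 → ∉ W
#5 (1, -1, -1, -1): internal (1.000000, -0.414214); octagon support 1.000000 vs apothem 0.8 → ∉ W
#6 (0, 0, 1, 0): internal (0.000000, -1.000000); octagon support 1.000000 vs apothem 0.8 → ∉ W
#7 (-1, 1, 1, 1): internal (-1.000000, 0.414214); octagon support 1.000000 vs apothem 0.8 → ∉ W

none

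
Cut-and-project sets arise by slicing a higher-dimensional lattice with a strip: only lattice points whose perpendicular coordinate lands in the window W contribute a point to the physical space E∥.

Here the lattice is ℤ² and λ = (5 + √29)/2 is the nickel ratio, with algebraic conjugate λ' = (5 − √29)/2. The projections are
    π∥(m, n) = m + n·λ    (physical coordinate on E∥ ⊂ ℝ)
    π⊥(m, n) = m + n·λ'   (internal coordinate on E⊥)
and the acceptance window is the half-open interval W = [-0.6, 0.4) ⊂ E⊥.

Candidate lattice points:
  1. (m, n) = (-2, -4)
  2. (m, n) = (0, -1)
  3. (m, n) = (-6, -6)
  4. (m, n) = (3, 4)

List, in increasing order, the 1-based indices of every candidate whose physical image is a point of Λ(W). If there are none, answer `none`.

Numerically λ ≈ 5.1926 and λ' = −1/λ ≈ -0.1926.
candidate 1: (m,n)=(-2,-4) → π∥ = -2-4·λ ≈ -22.7703, π⊥ = -2-4·λ' ≈ -1.2297 ∉ [-0.6, 0.4) ⇒ out
candidate 2: (m,n)=(0,-1) → π∥ = 0-1·λ ≈ -5.1926, π⊥ = 0-1·λ' ≈ 0.1926 ∈ [-0.6, 0.4) ⇒ IN Λ
candidate 3: (m,n)=(-6,-6) → π∥ = -6-6·λ ≈ -37.1555, π⊥ = -6-6·λ' ≈ -4.8445 ∉ [-0.6, 0.4) ⇒ out
candidate 4: (m,n)=(3,4) → π∥ = 3+4·λ ≈ 23.7703, π⊥ = 3+4·λ' ≈ 2.2297 ∉ [-0.6, 0.4) ⇒ out

2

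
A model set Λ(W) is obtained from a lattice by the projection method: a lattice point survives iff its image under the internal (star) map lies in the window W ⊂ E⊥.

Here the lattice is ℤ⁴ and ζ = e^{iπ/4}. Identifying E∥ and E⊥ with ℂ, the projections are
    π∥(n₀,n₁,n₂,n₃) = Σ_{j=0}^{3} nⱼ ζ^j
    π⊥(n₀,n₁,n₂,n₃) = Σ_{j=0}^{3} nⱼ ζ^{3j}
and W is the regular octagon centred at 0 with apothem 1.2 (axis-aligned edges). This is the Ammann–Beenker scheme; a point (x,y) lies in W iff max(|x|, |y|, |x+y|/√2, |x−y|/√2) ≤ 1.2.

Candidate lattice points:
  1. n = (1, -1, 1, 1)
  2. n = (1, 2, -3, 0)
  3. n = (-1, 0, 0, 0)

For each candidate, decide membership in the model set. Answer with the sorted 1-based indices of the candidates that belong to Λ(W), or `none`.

With ζ = e^{iπ/4} the internal vectors are ζ^0,ζ^3,ζ^6,ζ^9.
#1 (1, -1, 1, 1): internal (2.41421, -1.00000); octagon support 2.41421 vs apothem 1.2 → ∉ W
#2 (1, 2, -3, 0): internal (-0.41421, 4.41421); octagon support 4.41421 vs apothem 1.2 → ∉ W
#3 (-1, 0, 0, 0): internal (-1.00000, 0.00000); octagon support 1.00000 vs apothem 1.2 → ∈ W

3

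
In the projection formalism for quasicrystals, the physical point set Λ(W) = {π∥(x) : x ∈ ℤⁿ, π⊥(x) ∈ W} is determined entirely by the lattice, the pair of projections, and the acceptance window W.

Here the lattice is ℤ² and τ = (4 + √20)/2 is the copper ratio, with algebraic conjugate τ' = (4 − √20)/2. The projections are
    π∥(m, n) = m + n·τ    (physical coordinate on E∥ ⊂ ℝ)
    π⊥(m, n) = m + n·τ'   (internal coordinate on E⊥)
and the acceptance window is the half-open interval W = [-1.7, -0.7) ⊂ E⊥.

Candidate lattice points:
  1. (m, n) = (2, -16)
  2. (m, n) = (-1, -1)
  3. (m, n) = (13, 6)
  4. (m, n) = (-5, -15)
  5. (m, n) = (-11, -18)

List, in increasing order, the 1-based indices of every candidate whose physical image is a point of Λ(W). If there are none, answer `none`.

2, 4

τ' = (4−√20)/2 ≈ -0.2361.
#1 (2,-16): internal coord 2 + (-16)·τ' = +5.7771; +5.7771 ∉ [-1.7, -0.7) → out
#2 (-1,-1): internal coord -1 + (-1)·τ' = -0.7639; -0.7639 ∈ [-1.7, -0.7) → IN Λ
#3 (13,6): internal coord 13 + (6)·τ' = +11.5836; +11.5836 ∉ [-1.7, -0.7) → out
#4 (-5,-15): internal coord -5 + (-15)·τ' = -1.4590; -1.4590 ∈ [-1.7, -0.7) → IN Λ
#5 (-11,-18): internal coord -11 + (-18)·τ' = -6.7508; -6.7508 ∉ [-1.7, -0.7) → out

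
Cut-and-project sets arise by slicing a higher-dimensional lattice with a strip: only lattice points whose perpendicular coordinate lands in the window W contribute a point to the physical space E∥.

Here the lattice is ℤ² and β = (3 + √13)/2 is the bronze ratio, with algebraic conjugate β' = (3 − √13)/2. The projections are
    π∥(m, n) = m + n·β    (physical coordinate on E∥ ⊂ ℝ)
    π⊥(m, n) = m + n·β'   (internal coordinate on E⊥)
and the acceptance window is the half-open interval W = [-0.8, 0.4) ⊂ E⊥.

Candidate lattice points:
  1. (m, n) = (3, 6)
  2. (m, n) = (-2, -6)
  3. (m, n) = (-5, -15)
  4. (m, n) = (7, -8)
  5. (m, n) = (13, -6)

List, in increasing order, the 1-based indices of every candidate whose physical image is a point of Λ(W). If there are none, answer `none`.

2, 3

β' = (3−√13)/2 ≈ -0.30278.
[1] lift (3,6): star map gives 1.18335; window check -0.8 ≤ 1.18335 < 0.4 is false → out
[2] lift (-2,-6): star map gives -0.18335; window check -0.8 ≤ -0.18335 < 0.4 is true → IN Λ
[3] lift (-5,-15): star map gives -0.45837; window check -0.8 ≤ -0.45837 < 0.4 is true → IN Λ
[4] lift (7,-8): star map gives 9.42221; window check -0.8 ≤ 9.42221 < 0.4 is false → out
[5] lift (13,-6): star map gives 14.81665; window check -0.8 ≤ 14.81665 < 0.4 is false → out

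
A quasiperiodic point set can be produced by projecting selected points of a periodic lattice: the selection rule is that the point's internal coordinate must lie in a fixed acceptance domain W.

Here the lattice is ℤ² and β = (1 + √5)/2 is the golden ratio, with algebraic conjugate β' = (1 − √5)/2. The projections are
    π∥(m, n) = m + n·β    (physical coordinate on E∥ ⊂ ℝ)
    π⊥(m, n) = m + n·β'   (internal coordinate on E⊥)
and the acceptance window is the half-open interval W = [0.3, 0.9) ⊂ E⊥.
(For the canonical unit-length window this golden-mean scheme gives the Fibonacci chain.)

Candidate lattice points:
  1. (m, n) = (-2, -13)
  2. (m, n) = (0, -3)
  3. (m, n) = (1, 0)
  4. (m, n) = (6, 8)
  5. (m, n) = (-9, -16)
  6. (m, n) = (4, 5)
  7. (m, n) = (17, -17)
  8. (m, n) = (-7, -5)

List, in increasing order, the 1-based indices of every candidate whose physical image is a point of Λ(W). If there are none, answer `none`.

5

β' = (1−√5)/2 ≈ -0.61803.
#1 (-2,-13): internal coord -2 + (-13)·β' = +6.03444; +6.03444 ∉ [0.3, 0.9) → out
#2 (0,-3): internal coord 0 + (-3)·β' = +1.85410; +1.85410 ∉ [0.3, 0.9) → out
#3 (1,0): internal coord 1 + (0)·β' = +1.00000; +1.00000 ∉ [0.3, 0.9) → out
#4 (6,8): internal coord 6 + (8)·β' = +1.05573; +1.05573 ∉ [0.3, 0.9) → out
#5 (-9,-16): internal coord -9 + (-16)·β' = +0.88854; +0.88854 ∈ [0.3, 0.9) → IN Λ
#6 (4,5): internal coord 4 + (5)·β' = +0.90983; +0.90983 ∉ [0.3, 0.9) → out
#7 (17,-17): internal coord 17 + (-17)·β' = +27.50658; +27.50658 ∉ [0.3, 0.9) → out
#8 (-7,-5): internal coord -7 + (-5)·β' = -3.90983; -3.90983 ∉ [0.3, 0.9) → out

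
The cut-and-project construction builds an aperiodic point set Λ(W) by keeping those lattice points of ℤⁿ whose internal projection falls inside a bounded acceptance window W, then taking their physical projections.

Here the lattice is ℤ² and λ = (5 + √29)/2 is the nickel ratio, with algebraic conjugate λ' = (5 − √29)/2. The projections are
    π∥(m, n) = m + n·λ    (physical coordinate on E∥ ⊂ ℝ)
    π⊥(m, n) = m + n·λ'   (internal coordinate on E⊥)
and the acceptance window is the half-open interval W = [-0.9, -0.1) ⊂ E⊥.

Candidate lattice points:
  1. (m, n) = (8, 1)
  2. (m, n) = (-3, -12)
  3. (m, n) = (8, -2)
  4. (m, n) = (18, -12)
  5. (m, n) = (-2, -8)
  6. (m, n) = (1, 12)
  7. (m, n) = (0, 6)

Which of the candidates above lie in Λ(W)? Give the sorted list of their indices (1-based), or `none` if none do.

2, 5

Numerically λ ≈ 5.1926 and λ' = −1/λ ≈ -0.1926.
[1] lift (8,1): star map gives 7.8074; window check -0.9 ≤ 7.8074 < -0.1 is false → out
[2] lift (-3,-12): star map gives -0.6890; window check -0.9 ≤ -0.6890 < -0.1 is true → IN Λ
[3] lift (8,-2): star map gives 8.3852; window check -0.9 ≤ 8.3852 < -0.1 is false → out
[4] lift (18,-12): star map gives 20.3110; window check -0.9 ≤ 20.3110 < -0.1 is false → out
[5] lift (-2,-8): star map gives -0.4593; window check -0.9 ≤ -0.4593 < -0.1 is true → IN Λ
[6] lift (1,12): star map gives -1.3110; window check -0.9 ≤ -1.3110 < -0.1 is false → out
[7] lift (0,6): star map gives -1.1555; window check -0.9 ≤ -1.1555 < -0.1 is false → out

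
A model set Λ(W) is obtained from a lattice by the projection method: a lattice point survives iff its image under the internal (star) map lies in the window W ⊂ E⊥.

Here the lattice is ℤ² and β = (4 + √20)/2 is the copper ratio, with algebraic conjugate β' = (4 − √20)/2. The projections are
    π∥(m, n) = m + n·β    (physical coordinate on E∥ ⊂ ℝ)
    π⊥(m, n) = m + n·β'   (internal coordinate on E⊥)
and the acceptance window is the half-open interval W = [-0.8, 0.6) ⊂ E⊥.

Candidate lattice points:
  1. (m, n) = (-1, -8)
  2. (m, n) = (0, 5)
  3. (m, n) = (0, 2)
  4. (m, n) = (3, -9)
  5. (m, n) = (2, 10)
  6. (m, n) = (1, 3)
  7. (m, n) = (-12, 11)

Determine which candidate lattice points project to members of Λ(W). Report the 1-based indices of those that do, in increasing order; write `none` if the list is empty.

Compute β' = (4−√20)/2 = -0.23607, so π⊥(m,n) = m -0.23607·n.
candidate 1: (m,n)=(-1,-8) → π∥ = -1-8·β ≈ -34.88854, π⊥ = -1-8·β' ≈ 0.88854 ∉ [-0.8, 0.6) ⇒ out
candidate 2: (m,n)=(0,5) → π∥ = 0+5·β ≈ 21.18034, π⊥ = 0+5·β' ≈ -1.18034 ∉ [-0.8, 0.6) ⇒ out
candidate 3: (m,n)=(0,2) → π∥ = 0+2·β ≈ 8.47214, π⊥ = 0+2·β' ≈ -0.47214 ∈ [-0.8, 0.6) ⇒ IN Λ
candidate 4: (m,n)=(3,-9) → π∥ = 3-9·β ≈ -35.12461, π⊥ = 3-9·β' ≈ 5.12461 ∉ [-0.8, 0.6) ⇒ out
candidate 5: (m,n)=(2,10) → π∥ = 2+10·β ≈ 44.36068, π⊥ = 2+10·β' ≈ -0.36068 ∈ [-0.8, 0.6) ⇒ IN Λ
candidate 6: (m,n)=(1,3) → π∥ = 1+3·β ≈ 13.70820, π⊥ = 1+3·β' ≈ 0.29180 ∈ [-0.8, 0.6) ⇒ IN Λ
candidate 7: (m,n)=(-12,11) → π∥ = -12+11·β ≈ 34.59675, π⊥ = -12+11·β' ≈ -14.59675 ∉ [-0.8, 0.6) ⇒ out

3, 5, 6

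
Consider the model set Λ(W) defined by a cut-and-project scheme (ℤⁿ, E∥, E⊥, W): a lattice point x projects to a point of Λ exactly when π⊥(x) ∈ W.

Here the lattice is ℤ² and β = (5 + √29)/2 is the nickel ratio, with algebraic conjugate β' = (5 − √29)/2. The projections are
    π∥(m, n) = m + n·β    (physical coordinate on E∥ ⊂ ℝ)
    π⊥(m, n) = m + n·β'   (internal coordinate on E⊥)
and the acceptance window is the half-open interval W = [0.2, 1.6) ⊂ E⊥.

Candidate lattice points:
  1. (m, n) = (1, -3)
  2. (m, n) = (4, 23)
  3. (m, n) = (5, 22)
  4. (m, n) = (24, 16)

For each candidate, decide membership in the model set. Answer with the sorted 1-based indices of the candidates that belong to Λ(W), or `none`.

1, 3

β' = (5−√29)/2 ≈ -0.1926.
[1] lift (1,-3): star map gives 1.5777; window check 0.2 ≤ 1.5777 < 1.6 is true → IN Λ
[2] lift (4,23): star map gives -0.4294; window check 0.2 ≤ -0.4294 < 1.6 is false → out
[3] lift (5,22): star map gives 0.7632; window check 0.2 ≤ 0.7632 < 1.6 is true → IN Λ
[4] lift (24,16): star map gives 20.9187; window check 0.2 ≤ 20.9187 < 1.6 is false → out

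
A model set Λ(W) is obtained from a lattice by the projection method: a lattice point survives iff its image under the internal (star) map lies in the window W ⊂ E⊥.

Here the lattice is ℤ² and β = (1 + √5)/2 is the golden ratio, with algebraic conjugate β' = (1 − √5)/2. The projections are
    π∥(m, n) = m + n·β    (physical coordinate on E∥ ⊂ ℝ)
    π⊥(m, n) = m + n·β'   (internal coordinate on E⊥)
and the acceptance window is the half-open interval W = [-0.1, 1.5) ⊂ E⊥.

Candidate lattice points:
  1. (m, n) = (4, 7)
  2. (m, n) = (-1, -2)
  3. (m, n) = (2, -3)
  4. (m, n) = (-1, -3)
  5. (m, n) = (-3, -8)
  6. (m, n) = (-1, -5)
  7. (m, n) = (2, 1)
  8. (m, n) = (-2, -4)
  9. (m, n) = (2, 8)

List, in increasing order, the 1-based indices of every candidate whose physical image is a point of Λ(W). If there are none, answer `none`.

β' = (1−√5)/2 ≈ -0.61803.
candidate 1: (m,n)=(4,7) → π∥ = 4+7·β ≈ 15.32624, π⊥ = 4+7·β' ≈ -0.32624 ∉ [-0.1, 1.5) ⇒ out
candidate 2: (m,n)=(-1,-2) → π∥ = -1-2·β ≈ -4.23607, π⊥ = -1-2·β' ≈ 0.23607 ∈ [-0.1, 1.5) ⇒ IN Λ
candidate 3: (m,n)=(2,-3) → π∥ = 2-3·β ≈ -2.85410, π⊥ = 2-3·β' ≈ 3.85410 ∉ [-0.1, 1.5) ⇒ out
candidate 4: (m,n)=(-1,-3) → π∥ = -1-3·β ≈ -5.85410, π⊥ = -1-3·β' ≈ 0.85410 ∈ [-0.1, 1.5) ⇒ IN Λ
candidate 5: (m,n)=(-3,-8) → π∥ = -3-8·β ≈ -15.94427, π⊥ = -3-8·β' ≈ 1.94427 ∉ [-0.1, 1.5) ⇒ out
candidate 6: (m,n)=(-1,-5) → π∥ = -1-5·β ≈ -9.09017, π⊥ = -1-5·β' ≈ 2.09017 ∉ [-0.1, 1.5) ⇒ out
candidate 7: (m,n)=(2,1) → π∥ = 2+1·β ≈ 3.61803, π⊥ = 2+1·β' ≈ 1.38197 ∈ [-0.1, 1.5) ⇒ IN Λ
candidate 8: (m,n)=(-2,-4) → π∥ = -2-4·β ≈ -8.47214, π⊥ = -2-4·β' ≈ 0.47214 ∈ [-0.1, 1.5) ⇒ IN Λ
candidate 9: (m,n)=(2,8) → π∥ = 2+8·β ≈ 14.94427, π⊥ = 2+8·β' ≈ -2.94427 ∉ [-0.1, 1.5) ⇒ out

2, 4, 7, 8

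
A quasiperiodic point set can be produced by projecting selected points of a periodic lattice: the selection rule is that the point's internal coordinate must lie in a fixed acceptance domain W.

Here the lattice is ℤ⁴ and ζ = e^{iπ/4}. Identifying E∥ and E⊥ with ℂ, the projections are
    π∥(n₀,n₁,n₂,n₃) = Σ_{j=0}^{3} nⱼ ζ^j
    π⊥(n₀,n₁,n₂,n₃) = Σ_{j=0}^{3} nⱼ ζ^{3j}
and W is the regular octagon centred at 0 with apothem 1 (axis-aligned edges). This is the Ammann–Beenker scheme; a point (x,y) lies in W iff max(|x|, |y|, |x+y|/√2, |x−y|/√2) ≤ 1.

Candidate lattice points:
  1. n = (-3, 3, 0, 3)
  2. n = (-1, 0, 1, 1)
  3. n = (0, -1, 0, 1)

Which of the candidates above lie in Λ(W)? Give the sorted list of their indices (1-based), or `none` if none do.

Internal map: ζ^{3j} for j=0..3 gives (1,0), (−√2/2,√2/2), (0,−1), (√2/2,√2/2).
#1 (-3, 3, 0, 3): internal (-3.000000, 4.242641); octagon support 5.121320 vs apothem 1 → ∉ W
#2 (-1, 0, 1, 1): internal (-0.292893, -0.292893); octagon support 0.414214 vs apothem 1 → ∈ W
#3 (0, -1, 0, 1): internal (1.414214, 0.000000); octagon support 1.414214 vs apothem 1 → ∉ W

2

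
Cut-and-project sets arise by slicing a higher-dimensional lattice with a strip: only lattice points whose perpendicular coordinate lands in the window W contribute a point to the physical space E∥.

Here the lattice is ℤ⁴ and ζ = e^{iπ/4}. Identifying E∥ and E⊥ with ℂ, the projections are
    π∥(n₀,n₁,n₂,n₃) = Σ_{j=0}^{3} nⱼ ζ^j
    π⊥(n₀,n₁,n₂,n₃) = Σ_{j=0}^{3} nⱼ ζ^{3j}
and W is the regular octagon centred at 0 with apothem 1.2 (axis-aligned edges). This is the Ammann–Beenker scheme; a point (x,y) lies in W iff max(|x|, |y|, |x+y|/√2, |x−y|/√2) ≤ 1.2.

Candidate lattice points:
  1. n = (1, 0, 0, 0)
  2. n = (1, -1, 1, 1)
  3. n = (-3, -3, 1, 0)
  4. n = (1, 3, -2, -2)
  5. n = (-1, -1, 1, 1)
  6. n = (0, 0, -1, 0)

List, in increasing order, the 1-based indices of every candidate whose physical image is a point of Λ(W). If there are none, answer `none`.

With ζ = e^{iπ/4} the internal vectors are ζ^0,ζ^3,ζ^6,ζ^9.
#1 (1, 0, 0, 0): internal (1.0000, 0.0000); octagon support 1.0000 vs apothem 1.2 → ∈ W
#2 (1, -1, 1, 1): internal (2.4142, -1.0000); octagon support 2.4142 vs apothem 1.2 → ∉ W
#3 (-3, -3, 1, 0): internal (-0.8787, -3.1213); octagon support 3.1213 vs apothem 1.2 → ∉ W
#4 (1, 3, -2, -2): internal (-2.5355, 2.7071); octagon support 3.7071 vs apothem 1.2 → ∉ W
#5 (-1, -1, 1, 1): internal (0.4142, -1.0000); octagon support 1.0000 vs apothem 1.2 → ∈ W
#6 (0, 0, -1, 0): internal (0.0000, 1.0000); octagon support 1.0000 vs apothem 1.2 → ∈ W

1, 5, 6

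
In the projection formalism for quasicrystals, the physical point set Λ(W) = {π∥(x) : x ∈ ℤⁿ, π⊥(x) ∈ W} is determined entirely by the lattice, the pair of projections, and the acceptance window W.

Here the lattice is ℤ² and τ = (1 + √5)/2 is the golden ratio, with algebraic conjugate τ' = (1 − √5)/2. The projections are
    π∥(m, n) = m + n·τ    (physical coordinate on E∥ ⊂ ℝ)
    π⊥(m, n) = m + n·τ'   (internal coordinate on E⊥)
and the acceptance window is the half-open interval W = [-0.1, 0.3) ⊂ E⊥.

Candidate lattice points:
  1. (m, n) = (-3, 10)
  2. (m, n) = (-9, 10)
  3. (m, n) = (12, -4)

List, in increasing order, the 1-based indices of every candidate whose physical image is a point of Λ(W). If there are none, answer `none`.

none

τ' = (1−√5)/2 ≈ -0.6180.
candidate 1: (m,n)=(-3,10) → π∥ = -3+10·τ ≈ 13.1803, π⊥ = -3+10·τ' ≈ -9.1803 ∉ [-0.1, 0.3) ⇒ out
candidate 2: (m,n)=(-9,10) → π∥ = -9+10·τ ≈ 7.1803, π⊥ = -9+10·τ' ≈ -15.1803 ∉ [-0.1, 0.3) ⇒ out
candidate 3: (m,n)=(12,-4) → π∥ = 12-4·τ ≈ 5.5279, π⊥ = 12-4·τ' ≈ 14.4721 ∉ [-0.1, 0.3) ⇒ out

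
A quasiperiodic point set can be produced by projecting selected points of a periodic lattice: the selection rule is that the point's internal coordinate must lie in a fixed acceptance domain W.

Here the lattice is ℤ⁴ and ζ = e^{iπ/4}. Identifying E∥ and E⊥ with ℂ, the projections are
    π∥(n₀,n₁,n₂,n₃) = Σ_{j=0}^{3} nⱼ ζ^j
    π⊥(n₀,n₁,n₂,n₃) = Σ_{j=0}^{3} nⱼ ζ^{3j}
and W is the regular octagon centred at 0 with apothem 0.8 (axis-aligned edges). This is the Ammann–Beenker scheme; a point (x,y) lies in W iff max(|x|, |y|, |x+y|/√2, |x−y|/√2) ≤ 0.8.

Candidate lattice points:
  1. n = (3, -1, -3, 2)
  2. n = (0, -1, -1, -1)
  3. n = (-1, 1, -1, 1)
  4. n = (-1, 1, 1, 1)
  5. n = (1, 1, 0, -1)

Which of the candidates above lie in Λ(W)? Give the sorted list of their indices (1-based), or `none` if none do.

With ζ = e^{iπ/4} the internal vectors are ζ^0,ζ^3,ζ^6,ζ^9.
#1 (3, -1, -3, 2): internal (5.121320, 3.707107); octagon support 6.242641 vs apothem 0.8 → ∉ W
#2 (0, -1, -1, -1): internal (0.000000, -0.414214); octagon support 0.414214 vs apothem 0.8 → ∈ W
#3 (-1, 1, -1, 1): internal (-1.000000, 2.414214); octagon support 2.414214 vs apothem 0.8 → ∉ W
#4 (-1, 1, 1, 1): internal (-1.000000, 0.414214); octagon support 1.000000 vs apothem 0.8 → ∉ W
#5 (1, 1, 0, -1): internal (-0.414214, 0.000000); octagon support 0.414214 vs apothem 0.8 → ∈ W

2, 5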